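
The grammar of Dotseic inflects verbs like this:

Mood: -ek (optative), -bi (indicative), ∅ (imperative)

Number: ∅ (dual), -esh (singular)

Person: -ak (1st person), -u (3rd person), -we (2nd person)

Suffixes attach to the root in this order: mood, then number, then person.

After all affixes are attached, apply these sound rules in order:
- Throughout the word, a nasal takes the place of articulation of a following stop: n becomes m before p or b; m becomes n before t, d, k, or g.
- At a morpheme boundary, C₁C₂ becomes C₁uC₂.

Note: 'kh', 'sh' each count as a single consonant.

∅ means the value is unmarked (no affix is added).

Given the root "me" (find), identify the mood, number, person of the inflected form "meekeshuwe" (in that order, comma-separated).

optative, singular, 2nd person

Segment: me-ek-esh-we.
mood: -ek → optative.
number: -esh → singular.
person: -we → 2nd person.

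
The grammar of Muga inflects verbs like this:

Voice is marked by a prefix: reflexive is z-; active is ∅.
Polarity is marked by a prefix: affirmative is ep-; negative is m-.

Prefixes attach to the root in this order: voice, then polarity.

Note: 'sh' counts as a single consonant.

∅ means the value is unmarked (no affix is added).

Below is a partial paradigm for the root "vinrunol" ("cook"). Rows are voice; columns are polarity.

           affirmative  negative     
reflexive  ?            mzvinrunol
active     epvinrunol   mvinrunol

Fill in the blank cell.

Attach voice reflexive z- → zvinrunol.
Attach polarity affirmative ep- → epzvinrunol.

epzvinrunol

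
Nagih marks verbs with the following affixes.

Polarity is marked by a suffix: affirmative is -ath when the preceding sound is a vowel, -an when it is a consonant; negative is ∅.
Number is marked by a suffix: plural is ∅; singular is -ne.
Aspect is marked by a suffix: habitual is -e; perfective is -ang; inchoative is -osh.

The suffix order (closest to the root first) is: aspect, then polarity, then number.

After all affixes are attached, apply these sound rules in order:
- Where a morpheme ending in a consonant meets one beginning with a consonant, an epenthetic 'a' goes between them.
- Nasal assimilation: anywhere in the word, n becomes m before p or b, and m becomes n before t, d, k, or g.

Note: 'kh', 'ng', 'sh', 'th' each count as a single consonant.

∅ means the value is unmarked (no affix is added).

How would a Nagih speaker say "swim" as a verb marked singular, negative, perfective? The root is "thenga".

Attach aspect perfective -ang → thengaang.
polarity = negative: zero marking, form stays thengaang.
Attach number singular -ne → thengaangne.
Apply epenthesis: thengaangne → thengaangane.
Nasal assimilation: no change.

thengaangane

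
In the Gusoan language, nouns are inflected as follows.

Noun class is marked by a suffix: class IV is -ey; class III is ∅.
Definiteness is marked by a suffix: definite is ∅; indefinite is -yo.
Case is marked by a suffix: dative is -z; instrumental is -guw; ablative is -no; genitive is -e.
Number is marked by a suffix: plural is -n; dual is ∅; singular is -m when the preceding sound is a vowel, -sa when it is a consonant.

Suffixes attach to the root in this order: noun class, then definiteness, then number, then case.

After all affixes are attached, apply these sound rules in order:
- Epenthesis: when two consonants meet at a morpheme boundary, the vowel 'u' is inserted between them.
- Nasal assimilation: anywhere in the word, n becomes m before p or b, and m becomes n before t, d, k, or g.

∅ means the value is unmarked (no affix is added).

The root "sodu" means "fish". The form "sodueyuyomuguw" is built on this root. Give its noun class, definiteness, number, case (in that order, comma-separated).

class IV, indefinite, singular, instrumental

Segment: sodu-ey-yo-m-guw.
noun class: -ey → class IV.
definiteness: -yo → indefinite.
number: -m/sa → singular.
case: -guw → instrumental.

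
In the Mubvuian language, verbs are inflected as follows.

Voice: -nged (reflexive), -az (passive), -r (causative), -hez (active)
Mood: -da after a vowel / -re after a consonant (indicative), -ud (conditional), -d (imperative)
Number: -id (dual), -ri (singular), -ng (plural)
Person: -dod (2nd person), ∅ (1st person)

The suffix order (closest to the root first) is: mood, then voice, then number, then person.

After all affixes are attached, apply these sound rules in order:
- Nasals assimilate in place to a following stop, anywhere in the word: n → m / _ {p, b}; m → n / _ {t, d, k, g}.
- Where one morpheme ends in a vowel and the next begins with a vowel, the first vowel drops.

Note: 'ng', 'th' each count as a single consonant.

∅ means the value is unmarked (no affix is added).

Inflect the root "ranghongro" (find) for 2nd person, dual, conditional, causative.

Attach mood conditional -ud → ranghongroud.
Attach voice causative -r → ranghongroudr.
Attach number dual -id → ranghongroudrid.
Attach person 2nd person -dod → ranghongroudriddod.
Nasal assimilation: no change.
Apply vowel deletion: ranghongroudriddod → ranghongrudriddod.

ranghongrudriddod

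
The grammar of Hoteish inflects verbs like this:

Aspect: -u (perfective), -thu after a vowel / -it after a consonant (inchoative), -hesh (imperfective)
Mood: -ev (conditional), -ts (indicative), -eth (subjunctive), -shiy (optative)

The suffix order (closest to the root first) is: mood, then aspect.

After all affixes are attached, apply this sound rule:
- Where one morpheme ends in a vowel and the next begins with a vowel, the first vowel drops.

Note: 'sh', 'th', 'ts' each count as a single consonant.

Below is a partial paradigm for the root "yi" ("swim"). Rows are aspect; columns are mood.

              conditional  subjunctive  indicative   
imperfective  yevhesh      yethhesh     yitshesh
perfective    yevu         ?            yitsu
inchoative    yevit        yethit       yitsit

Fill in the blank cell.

Attach mood subjunctive -eth → yieth.
Attach aspect perfective -u → yiethu.
Apply vowel deletion: yiethu → yethu.

yethu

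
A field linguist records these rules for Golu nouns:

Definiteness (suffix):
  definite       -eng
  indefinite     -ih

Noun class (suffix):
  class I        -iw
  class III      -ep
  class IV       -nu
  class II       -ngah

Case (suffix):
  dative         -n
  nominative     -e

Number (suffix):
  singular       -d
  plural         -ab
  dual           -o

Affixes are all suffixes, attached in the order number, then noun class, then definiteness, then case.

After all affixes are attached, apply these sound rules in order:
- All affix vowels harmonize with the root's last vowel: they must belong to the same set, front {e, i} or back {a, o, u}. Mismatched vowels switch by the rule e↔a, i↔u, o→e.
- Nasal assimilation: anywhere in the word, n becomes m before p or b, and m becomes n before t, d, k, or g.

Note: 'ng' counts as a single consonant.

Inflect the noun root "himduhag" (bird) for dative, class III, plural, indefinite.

hinduhagabapuhn

Attach number plural -ab → himduhagab.
Attach noun class class III -ep → himduhagabep.
Attach definiteness indefinite -ih → himduhagabepih.
Attach case dative -n → himduhagabepihn.
Apply vowel harmony: himduhagabepihn → himduhagabapuhn.
Apply nasal assimilation: himduhagabapuhn → hinduhagabapuhn.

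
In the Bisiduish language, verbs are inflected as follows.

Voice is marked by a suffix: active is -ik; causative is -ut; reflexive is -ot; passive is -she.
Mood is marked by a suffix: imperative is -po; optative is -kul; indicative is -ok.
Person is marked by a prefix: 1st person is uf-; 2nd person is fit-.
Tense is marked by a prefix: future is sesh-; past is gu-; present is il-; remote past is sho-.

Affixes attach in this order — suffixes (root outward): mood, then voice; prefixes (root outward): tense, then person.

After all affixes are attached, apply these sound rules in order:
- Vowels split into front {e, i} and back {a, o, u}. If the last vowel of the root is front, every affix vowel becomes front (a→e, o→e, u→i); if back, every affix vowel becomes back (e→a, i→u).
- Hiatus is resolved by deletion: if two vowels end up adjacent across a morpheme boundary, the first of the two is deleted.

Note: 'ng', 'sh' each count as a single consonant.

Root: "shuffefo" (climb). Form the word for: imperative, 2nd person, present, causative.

Attach mood imperative -po → shuffefopo.
Attach voice causative -ut → shuffefopout.
Attach tense present il- → ilshuffefopout.
Attach person 2nd person fit- → fitilshuffefopout.
Apply vowel harmony: fitilshuffefopout → futulshuffefopout.
Apply vowel deletion: futulshuffefopout → futulshuffefoput.

futulshuffefoput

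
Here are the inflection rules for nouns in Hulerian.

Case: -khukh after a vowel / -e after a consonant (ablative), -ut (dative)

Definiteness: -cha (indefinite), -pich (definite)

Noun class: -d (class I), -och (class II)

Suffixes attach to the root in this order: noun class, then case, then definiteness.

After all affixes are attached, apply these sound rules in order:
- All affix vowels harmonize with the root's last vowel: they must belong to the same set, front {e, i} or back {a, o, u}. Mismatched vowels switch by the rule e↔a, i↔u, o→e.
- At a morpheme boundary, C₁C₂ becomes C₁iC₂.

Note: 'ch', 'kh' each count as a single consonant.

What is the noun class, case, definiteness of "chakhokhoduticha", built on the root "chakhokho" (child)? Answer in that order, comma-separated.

class I, dative, indefinite

Segment: chakhokho-d-ut-cha.
noun class: -d → class I.
case: -ut → dative.
definiteness: -cha → indefinite.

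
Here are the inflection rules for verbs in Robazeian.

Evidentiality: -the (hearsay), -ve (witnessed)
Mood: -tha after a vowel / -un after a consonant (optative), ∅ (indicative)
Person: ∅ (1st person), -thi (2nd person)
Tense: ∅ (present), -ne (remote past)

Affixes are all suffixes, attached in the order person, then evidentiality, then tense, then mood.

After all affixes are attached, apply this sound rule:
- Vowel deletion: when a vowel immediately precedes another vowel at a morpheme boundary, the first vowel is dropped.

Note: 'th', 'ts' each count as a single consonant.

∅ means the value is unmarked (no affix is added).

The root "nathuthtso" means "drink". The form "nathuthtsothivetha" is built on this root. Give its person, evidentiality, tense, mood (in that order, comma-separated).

Segment: nathuthtso-thi-ve-tha.
person: -thi → 2nd person.
evidentiality: -ve → witnessed.
tense: ∅ → present.
mood: -tha/un → optative.

2nd person, witnessed, present, optative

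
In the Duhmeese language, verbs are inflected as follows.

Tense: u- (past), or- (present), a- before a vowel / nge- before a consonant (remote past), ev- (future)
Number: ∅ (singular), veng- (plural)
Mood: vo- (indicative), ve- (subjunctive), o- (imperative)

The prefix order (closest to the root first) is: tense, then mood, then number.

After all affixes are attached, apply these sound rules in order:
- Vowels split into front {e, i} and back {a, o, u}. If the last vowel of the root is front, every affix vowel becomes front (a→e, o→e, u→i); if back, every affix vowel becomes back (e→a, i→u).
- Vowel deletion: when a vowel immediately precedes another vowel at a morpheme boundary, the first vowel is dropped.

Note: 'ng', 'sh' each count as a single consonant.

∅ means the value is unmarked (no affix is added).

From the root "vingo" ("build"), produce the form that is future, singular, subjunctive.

vavvingo

Attach tense future ev- → evvingo.
Attach mood subjunctive ve- → veevvingo.
number = singular: zero marking, form stays veevvingo.
Apply vowel harmony: veevvingo → vaavvingo.
Apply vowel deletion: vaavvingo → vavvingo.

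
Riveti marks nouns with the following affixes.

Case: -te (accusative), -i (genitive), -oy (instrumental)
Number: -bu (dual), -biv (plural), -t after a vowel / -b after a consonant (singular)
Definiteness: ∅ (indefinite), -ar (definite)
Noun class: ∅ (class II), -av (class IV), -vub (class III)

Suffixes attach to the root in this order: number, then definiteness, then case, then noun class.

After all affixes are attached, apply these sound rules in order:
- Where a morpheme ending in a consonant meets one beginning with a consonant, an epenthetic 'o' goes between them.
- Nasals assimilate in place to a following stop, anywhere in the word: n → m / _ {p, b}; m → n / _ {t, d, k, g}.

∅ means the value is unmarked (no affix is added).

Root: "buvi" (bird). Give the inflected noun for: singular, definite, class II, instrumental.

Attach number singular -t (after vowel 'i') → buvit.
Attach definiteness definite -ar → buvitar.
Attach case instrumental -oy → buvitaroy.
noun class = class II: zero marking, form stays buvitaroy.
Epenthesis: no change.
Nasal assimilation: no change.

buvitaroy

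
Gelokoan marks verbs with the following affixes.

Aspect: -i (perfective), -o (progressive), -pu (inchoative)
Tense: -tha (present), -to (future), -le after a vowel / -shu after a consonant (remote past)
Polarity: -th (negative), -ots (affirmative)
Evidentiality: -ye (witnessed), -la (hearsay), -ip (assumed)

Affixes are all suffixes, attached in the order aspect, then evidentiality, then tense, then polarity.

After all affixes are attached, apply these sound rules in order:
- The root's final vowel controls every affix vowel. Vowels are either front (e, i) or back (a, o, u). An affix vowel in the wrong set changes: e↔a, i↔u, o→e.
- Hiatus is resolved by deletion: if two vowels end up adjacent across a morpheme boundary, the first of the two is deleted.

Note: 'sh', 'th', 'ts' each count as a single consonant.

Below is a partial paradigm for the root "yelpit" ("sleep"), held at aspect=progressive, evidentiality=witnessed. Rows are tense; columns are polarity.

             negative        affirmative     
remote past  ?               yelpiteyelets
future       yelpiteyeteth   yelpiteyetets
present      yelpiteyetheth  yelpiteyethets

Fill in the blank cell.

Attach aspect progressive -o → yelpito.
Attach evidentiality witnessed -ye → yelpitoye.
Attach tense remote past -le (after vowel 'e') → yelpitoyele.
Attach polarity negative -th → yelpitoyeleth.
Apply vowel harmony: yelpitoyeleth → yelpiteyeleth.
Vowel deletion: no change.

yelpiteyeleth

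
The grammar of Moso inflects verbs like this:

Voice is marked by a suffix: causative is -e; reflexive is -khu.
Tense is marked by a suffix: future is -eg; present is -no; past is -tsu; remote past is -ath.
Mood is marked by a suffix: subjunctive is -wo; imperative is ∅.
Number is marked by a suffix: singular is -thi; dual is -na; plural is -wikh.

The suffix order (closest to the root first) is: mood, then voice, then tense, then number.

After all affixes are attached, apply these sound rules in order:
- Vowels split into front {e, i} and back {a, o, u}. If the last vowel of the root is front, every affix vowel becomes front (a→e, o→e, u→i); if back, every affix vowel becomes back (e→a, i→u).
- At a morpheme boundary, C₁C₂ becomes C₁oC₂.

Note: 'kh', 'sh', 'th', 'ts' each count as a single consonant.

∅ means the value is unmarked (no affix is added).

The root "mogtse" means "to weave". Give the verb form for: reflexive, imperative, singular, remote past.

mogtsekhiethothi

mood = imperative: zero marking, form stays mogtse.
Attach voice reflexive -khu → mogtsekhu.
Attach tense remote past -ath → mogtsekhuath.
Attach number singular -thi → mogtsekhuaththi.
Apply vowel harmony: mogtsekhuaththi → mogtsekhieththi.
Apply epenthesis: mogtsekhieththi → mogtsekhiethothi.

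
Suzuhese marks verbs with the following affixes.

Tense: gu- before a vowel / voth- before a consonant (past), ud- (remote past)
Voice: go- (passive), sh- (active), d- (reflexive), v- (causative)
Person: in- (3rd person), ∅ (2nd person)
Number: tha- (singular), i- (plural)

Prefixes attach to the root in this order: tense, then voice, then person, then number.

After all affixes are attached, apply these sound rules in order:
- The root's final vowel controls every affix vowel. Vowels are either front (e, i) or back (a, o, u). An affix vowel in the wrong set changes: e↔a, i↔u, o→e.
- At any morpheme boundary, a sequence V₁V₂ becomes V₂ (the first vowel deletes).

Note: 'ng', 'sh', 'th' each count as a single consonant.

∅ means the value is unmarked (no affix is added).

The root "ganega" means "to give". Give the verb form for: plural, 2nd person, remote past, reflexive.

ududganega

Attach tense remote past ud- → udganega.
Attach voice reflexive d- → dudganega.
person = 2nd person: zero marking, form stays dudganega.
Attach number plural i- → idudganega.
Apply vowel harmony: idudganega → ududganega.
Vowel deletion: no change.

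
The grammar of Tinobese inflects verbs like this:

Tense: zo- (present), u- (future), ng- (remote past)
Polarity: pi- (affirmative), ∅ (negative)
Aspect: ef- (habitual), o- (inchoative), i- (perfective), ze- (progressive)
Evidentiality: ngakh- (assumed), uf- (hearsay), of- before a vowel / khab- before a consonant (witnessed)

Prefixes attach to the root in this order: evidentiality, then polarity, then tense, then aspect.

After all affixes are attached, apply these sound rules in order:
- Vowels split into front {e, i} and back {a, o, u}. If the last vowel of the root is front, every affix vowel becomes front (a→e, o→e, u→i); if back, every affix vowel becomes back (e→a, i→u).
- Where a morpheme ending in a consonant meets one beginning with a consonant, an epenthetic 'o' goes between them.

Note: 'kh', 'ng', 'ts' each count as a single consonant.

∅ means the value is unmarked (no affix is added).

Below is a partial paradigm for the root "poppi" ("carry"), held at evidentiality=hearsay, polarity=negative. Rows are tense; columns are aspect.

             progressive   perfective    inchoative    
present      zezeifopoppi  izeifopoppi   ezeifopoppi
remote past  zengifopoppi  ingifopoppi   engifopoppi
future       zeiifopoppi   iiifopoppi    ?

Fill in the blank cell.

Attach evidentiality hearsay uf- → ufpoppi.
polarity = negative: zero marking, form stays ufpoppi.
Attach tense future u- → uufpoppi.
Attach aspect inchoative o- → ouufpoppi.
Apply vowel harmony: ouufpoppi → eiifpoppi.
Apply epenthesis: eiifpoppi → eiifopoppi.

eiifopoppi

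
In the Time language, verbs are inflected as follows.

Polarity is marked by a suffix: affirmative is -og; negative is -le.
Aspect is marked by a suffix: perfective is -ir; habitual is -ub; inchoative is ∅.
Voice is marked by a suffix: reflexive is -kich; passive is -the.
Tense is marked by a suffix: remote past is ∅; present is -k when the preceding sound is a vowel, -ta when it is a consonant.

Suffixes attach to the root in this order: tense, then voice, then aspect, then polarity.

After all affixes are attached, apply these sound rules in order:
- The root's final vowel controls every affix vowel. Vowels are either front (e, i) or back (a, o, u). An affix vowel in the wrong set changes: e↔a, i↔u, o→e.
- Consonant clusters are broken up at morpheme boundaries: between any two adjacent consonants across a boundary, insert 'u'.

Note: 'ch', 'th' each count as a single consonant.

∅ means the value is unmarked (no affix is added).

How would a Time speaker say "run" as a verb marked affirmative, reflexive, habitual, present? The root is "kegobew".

kegobewutekichibeg

Attach tense present -ta (after consonant 'w') → kegobewta.
Attach voice reflexive -kich → kegobewtakich.
Attach aspect habitual -ub → kegobewtakichub.
Attach polarity affirmative -og → kegobewtakichubog.
Apply vowel harmony: kegobewtakichubog → kegobewtekichibeg.
Apply epenthesis: kegobewtekichibeg → kegobewutekichibeg.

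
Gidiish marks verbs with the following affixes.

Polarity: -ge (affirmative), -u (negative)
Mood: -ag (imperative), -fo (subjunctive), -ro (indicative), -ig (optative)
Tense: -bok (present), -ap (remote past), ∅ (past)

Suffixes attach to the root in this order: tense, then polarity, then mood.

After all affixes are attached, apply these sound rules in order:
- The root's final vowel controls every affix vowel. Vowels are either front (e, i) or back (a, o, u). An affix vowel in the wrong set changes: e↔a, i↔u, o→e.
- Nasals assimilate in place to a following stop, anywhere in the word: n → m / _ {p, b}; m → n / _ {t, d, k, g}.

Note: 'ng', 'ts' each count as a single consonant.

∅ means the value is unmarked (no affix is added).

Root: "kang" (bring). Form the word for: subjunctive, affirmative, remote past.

Attach tense remote past -ap → kangap.
Attach polarity affirmative -ge → kangapge.
Attach mood subjunctive -fo → kangapgefo.
Apply vowel harmony: kangapgefo → kangapgafo.
Nasal assimilation: no change.

kangapgafo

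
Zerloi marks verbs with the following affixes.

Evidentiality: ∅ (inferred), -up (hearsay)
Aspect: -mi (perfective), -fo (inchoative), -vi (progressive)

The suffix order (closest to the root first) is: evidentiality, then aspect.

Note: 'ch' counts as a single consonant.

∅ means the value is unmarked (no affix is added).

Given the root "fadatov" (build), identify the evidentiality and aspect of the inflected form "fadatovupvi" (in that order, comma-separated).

hearsay, progressive

Segment: fadatov-up-vi.
evidentiality: -up → hearsay.
aspect: -vi → progressive.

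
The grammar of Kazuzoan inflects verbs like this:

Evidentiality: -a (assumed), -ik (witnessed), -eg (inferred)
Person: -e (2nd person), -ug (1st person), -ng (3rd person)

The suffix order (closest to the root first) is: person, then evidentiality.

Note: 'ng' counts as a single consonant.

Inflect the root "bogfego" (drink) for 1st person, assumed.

bogfegouga

Attach person 1st person -ug → bogfegoug.
Attach evidentiality assumed -a → bogfegouga.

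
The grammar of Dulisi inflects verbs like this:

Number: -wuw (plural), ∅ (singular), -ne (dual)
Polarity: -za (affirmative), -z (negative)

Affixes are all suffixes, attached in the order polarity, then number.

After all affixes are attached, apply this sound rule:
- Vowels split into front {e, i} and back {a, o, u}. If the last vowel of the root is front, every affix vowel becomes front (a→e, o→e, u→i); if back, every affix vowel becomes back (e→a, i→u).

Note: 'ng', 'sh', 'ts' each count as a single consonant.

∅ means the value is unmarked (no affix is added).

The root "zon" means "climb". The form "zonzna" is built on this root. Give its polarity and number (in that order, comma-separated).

Segment: zon-z-ne.
polarity: -z → negative.
number: -ne → dual.

negative, dual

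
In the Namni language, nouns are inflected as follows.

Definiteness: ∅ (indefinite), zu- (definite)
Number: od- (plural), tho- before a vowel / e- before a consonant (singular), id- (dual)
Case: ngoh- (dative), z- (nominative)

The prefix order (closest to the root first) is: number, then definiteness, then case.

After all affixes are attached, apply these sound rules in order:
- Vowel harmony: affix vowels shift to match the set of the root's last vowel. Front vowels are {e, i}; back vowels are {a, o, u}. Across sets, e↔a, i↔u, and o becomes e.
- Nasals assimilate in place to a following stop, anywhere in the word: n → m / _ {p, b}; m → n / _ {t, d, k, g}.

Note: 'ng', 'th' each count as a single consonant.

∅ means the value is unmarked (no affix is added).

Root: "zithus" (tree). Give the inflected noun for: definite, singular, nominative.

Attach number singular e- (before consonant 'z') → ezithus.
Attach definiteness definite zu- → zuezithus.
Attach case nominative z- → zzuezithus.
Apply vowel harmony: zzuezithus → zzuazithus.
Nasal assimilation: no change.

zzuazithus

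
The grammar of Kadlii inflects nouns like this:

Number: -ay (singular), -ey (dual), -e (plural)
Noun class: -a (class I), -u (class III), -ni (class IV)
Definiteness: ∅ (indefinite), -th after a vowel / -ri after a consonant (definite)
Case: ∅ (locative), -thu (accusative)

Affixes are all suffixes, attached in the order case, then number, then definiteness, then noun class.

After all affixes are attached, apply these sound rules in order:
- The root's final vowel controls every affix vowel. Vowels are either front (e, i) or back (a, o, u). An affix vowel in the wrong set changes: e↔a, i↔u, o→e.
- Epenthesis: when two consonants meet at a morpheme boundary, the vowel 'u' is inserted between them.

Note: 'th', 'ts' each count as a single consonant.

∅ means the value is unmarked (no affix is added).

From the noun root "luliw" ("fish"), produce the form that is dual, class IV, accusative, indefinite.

Attach case accusative -thu → luliwthu.
Attach number dual -ey → luliwthuey.
definiteness = indefinite: zero marking, form stays luliwthuey.
Attach noun class class IV -ni → luliwthueyni.
Apply vowel harmony: luliwthueyni → luliwthieyni.
Apply epenthesis: luliwthieyni → luliwuthieyuni.

luliwuthieyuni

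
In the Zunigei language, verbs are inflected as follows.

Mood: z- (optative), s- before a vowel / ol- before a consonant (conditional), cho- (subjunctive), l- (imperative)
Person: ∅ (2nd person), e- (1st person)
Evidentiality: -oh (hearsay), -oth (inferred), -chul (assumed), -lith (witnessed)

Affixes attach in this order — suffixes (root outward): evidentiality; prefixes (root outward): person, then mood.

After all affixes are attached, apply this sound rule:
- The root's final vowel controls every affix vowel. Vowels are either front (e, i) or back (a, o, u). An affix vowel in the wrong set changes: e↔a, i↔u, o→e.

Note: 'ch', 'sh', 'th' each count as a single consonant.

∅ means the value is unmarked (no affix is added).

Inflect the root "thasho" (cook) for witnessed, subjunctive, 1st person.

choathasholuth

Attach person 1st person e- → ethasho.
Attach evidentiality witnessed -lith → ethasholith.
Attach mood subjunctive cho- → choethasholith.
Apply vowel harmony: choethasholith → choathasholuth.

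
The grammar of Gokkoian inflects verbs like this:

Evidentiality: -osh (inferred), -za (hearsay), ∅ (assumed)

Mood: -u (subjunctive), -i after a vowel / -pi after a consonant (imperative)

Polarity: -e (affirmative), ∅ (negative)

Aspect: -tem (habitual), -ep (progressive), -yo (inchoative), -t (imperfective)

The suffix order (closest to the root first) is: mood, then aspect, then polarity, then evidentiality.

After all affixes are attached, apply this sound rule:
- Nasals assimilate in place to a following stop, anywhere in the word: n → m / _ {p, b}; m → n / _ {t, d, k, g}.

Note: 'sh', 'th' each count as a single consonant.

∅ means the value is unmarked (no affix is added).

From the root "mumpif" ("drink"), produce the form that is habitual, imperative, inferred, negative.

Attach mood imperative -pi (after consonant 'f') → mumpifpi.
Attach aspect habitual -tem → mumpifpitem.
polarity = negative: zero marking, form stays mumpifpitem.
Attach evidentiality inferred -osh → mumpifpitemosh.
Nasal assimilation: no change.

mumpifpitemosh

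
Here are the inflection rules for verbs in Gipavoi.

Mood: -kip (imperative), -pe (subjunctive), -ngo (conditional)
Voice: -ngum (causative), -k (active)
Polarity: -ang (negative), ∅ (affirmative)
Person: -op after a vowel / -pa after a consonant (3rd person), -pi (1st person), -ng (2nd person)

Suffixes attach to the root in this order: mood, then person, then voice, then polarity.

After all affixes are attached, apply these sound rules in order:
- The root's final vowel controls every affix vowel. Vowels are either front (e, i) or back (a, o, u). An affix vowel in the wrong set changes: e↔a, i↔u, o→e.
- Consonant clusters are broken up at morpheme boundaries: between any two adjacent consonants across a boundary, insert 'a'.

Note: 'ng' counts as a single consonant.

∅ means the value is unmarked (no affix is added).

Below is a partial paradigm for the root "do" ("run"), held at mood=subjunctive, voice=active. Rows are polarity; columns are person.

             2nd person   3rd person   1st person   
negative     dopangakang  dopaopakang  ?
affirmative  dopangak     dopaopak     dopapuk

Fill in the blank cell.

dopapukang

Attach mood subjunctive -pe → dope.
Attach person 1st person -pi → dopepi.
Attach voice active -k → dopepik.
Attach polarity negative -ang → dopepikang.
Apply vowel harmony: dopepikang → dopapukang.
Epenthesis: no change.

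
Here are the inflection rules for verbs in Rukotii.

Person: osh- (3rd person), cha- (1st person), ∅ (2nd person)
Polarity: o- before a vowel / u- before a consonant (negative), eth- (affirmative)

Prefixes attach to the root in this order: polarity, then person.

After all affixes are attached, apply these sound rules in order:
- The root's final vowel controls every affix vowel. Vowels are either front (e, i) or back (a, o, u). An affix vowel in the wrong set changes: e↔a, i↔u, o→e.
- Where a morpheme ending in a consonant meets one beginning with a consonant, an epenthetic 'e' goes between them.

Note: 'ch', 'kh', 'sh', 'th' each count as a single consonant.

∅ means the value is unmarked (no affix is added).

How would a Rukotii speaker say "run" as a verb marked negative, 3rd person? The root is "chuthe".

Attach polarity negative u- (before consonant 'ch') → uchuthe.
Attach person 3rd person osh- → oshuchuthe.
Apply vowel harmony: oshuchuthe → eshichuthe.
Epenthesis: no change.

eshichuthe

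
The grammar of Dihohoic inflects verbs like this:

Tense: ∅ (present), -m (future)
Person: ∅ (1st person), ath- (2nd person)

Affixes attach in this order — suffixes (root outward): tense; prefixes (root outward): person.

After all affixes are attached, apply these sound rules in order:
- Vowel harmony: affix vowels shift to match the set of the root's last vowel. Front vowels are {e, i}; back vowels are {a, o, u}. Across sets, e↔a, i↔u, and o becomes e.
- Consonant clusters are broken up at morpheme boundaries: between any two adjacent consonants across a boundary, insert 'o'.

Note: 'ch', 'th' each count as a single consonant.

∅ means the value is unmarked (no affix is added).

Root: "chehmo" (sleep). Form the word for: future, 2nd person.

Attach person 2nd person ath- → athchehmo.
Attach tense future -m → athchehmom.
Vowel harmony: no change.
Apply epenthesis: athchehmom → athochehmom.

athochehmom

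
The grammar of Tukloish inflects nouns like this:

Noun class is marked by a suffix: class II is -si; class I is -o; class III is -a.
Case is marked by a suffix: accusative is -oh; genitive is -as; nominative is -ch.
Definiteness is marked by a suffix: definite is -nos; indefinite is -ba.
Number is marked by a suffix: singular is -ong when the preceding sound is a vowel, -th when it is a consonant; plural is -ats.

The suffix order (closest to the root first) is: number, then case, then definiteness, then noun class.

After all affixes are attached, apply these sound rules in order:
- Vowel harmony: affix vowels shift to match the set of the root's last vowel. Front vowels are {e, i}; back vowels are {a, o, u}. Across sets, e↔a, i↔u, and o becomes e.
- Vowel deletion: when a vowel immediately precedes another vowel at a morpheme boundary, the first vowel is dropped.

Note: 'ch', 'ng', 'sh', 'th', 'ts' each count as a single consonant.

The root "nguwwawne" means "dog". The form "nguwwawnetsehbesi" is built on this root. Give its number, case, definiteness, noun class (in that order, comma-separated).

plural, accusative, indefinite, class II

Segment: nguwwawne-ats-oh-ba-si.
number: -ats → plural.
case: -oh → accusative.
definiteness: -ba → indefinite.
noun class: -si → class II.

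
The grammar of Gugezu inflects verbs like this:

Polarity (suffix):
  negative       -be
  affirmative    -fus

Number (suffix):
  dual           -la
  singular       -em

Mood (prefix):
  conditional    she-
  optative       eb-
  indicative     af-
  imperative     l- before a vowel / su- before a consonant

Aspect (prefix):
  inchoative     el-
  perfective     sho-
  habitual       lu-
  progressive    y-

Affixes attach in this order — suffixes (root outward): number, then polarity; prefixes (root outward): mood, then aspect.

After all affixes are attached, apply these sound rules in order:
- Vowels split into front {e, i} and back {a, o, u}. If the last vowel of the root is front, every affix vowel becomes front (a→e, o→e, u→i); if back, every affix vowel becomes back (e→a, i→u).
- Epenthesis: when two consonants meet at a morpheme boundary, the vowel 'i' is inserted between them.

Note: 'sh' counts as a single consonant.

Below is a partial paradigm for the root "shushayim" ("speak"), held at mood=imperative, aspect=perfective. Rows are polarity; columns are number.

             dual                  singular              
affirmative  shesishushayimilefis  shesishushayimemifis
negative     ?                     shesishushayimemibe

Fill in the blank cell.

Attach mood imperative su- (before consonant 'sh') → sushushayim.
Attach aspect perfective sho- → shosushushayim.
Attach number dual -la → shosushushayimla.
Attach polarity negative -be → shosushushayimlabe.
Apply vowel harmony: shosushushayimlabe → shesishushayimlebe.
Apply epenthesis: shesishushayimlebe → shesishushayimilebe.

shesishushayimilebe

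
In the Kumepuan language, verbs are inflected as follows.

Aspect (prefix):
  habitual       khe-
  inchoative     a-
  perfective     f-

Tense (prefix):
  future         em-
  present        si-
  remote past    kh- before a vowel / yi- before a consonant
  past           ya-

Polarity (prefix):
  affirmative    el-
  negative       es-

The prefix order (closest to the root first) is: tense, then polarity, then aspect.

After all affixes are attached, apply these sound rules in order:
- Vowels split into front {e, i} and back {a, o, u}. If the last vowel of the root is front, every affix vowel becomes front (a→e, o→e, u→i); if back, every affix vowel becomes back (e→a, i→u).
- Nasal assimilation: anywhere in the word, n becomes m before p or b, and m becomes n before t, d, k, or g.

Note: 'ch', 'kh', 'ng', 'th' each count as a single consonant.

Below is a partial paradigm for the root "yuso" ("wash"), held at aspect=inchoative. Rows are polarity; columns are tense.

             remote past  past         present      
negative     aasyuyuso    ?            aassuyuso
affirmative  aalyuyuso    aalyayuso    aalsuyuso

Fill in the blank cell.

aasyayuso

Attach tense past ya- → yayuso.
Attach polarity negative es- → esyayuso.
Attach aspect inchoative a- → aesyayuso.
Apply vowel harmony: aesyayuso → aasyayuso.
Nasal assimilation: no change.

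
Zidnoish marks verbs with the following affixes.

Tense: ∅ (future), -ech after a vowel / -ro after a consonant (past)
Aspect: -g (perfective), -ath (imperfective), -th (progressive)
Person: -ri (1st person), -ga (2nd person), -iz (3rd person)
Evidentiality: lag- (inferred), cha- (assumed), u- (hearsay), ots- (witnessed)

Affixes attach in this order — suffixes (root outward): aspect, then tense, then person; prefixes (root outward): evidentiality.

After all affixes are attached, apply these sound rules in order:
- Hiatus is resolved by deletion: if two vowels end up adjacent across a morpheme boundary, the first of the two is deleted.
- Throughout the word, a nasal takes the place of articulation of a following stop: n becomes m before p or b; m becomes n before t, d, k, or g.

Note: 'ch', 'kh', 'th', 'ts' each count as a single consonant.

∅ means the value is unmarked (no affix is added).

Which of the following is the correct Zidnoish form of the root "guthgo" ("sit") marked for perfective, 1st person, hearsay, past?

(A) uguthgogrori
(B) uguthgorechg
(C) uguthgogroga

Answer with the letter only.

Attach aspect perfective -g → guthgog.
Attach evidentiality hearsay u- → uguthgog.
Attach tense past -ro (after consonant 'g') → uguthgogro.
Attach person 1st person -ri → uguthgogrori.
Vowel deletion: no change.
Nasal assimilation: no change.
So the correct form is uguthgogrori, option (A).
(B) uguthgorechg is wrong: it has the affixes in the wrong order.
(C) uguthgogroga is wrong: it uses 2nd person instead of 1st person for person.

A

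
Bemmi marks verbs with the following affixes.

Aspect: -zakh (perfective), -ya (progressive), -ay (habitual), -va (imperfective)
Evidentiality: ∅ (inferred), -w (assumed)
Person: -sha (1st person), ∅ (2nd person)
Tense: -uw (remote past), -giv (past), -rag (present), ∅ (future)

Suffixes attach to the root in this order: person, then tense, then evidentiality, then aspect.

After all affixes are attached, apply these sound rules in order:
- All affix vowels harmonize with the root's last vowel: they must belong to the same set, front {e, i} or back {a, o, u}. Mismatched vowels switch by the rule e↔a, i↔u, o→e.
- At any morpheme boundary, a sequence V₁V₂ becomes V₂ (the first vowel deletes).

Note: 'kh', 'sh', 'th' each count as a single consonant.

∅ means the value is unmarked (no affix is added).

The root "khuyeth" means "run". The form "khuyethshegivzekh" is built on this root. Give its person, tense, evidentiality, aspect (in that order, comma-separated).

1st person, past, inferred, perfective

Segment: khuyeth-sha-giv-zakh.
person: -sha → 1st person.
tense: -giv → past.
evidentiality: ∅ → inferred.
aspect: -zakh → perfective.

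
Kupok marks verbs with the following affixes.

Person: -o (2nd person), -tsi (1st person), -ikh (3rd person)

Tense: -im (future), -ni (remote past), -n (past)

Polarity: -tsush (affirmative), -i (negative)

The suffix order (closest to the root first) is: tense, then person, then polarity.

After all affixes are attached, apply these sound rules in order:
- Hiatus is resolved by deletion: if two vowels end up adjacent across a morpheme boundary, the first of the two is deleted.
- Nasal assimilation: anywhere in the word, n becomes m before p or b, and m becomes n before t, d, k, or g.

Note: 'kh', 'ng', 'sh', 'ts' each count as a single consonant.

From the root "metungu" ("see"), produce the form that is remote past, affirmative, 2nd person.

Attach tense remote past -ni → metunguni.
Attach person 2nd person -o → metungunio.
Attach polarity affirmative -tsush → metunguniotsush.
Apply vowel deletion: metunguniotsush → metungunotsush.
Nasal assimilation: no change.

metungunotsush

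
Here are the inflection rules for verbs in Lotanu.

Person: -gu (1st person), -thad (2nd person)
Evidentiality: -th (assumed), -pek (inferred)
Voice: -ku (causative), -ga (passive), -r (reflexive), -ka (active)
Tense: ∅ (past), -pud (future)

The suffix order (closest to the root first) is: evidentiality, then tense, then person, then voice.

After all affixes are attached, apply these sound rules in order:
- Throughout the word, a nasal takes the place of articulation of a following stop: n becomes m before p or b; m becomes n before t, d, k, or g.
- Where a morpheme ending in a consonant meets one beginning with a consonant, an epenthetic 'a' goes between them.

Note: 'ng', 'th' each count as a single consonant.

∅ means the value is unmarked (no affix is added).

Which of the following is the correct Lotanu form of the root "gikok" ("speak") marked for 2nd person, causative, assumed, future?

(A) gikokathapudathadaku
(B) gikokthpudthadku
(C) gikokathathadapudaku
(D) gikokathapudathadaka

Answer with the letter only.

Attach evidentiality assumed -th → gikokth.
Attach tense future -pud → gikokthpud.
Attach person 2nd person -thad → gikokthpudthad.
Attach voice causative -ku → gikokthpudthadku.
Nasal assimilation: no change.
Apply epenthesis: gikokthpudthadku → gikokathapudathadaku.
So the correct form is gikokathapudathadaku, option (A).
(B) gikokthpudthadku is wrong: it fails to apply the sound rule(s).
(C) gikokathathadapudaku is wrong: it has the affixes in the wrong order.
(D) gikokathapudathadaka is wrong: it uses active instead of causative for voice.

A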